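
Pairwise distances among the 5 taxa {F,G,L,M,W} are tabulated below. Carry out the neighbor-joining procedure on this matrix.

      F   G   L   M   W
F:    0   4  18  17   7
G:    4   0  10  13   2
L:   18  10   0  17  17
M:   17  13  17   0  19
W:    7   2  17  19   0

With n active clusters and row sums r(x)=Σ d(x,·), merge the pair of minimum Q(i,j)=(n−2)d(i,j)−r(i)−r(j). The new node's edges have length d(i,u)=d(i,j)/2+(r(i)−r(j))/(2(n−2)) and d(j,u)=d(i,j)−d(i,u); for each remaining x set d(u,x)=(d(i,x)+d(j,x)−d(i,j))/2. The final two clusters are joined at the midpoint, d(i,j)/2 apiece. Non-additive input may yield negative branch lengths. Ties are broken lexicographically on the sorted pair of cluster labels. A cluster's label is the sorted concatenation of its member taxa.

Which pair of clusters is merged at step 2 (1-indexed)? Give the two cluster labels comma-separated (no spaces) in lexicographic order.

F,W

step 1: merge (L,M) at d=17, Q=-77; branch lengths L→47/6, M→55/6; new cluster LM
  updated: d(F,LM)=9, d(G,LM)=3, d(LM,W)=19/2
step 2: merge (F,W) at d=7, Q=-49/2; branch lengths F→31/8, W→25/8; new cluster FW
  updated: d(FW,G)=-1/2, d(FW,LM)=23/4
step 3: merge (FW,G) at d=-1/2, Q=-33/4; branch lengths FW→9/8, G→-13/8; new cluster FGW
  updated: d(FGW,LM)=37/8
step 4: merge (FGW,LM) at d=37/8; branch lengths FGW→37/16, LM→37/16; new cluster FGLMW
final tree: (((F:31/8,W:25/8):9/8,G:-13/8):37/16,(L:47/6,M:55/6):37/16)
total length: 225/8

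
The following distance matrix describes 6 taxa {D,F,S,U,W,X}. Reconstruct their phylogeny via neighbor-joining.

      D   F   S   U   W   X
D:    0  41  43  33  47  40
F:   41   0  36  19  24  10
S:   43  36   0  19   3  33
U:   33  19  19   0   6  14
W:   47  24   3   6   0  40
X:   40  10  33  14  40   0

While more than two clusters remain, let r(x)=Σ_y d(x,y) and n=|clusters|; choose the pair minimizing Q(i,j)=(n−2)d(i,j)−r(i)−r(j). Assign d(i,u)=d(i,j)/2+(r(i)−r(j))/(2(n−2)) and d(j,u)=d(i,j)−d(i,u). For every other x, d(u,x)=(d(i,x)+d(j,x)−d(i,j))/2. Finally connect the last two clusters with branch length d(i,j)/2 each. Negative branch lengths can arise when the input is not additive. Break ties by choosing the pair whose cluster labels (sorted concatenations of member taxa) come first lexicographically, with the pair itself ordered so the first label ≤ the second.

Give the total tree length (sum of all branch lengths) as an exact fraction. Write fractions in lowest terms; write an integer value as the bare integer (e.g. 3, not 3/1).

1039/16

1. join S+W (d=3, Q=-242) ⇒ SW; edges |S|=13/4, |W|=-1/4
  updated: d(D,SW)=87/2, d(F,SW)=57/2, d(SW,U)=11, d(SW,X)=35
2. join F+X (d=10, Q=-335/2) ⇒ FX; edges |F|=59/12, |X|=61/12
  updated: d(D,FX)=71/2, d(FX,SW)=107/4, d(FX,U)=23/2
3. join D+FX (d=71/2, Q=-459/4) ⇒ DFX; edges |D|=437/16, |FX|=131/16
  updated: d(DFX,SW)=139/8, d(DFX,U)=9/2
4. join DFX+SW (d=139/8, Q=-263/8) ⇒ DFSWX; edges |DFX|=87/16, |SW|=191/16
  updated: d(DFSWX,U)=-15/16
5. join DFSWX+U (d=-15/16) ⇒ DFSUWX; edges |DFSWX|=-15/32, |U|=-15/32
final tree: (((D:437/16,(F:59/12,X:61/12):131/16):87/16,(S:13/4,W:-1/4):191/16):-15/32,U:-15/32)
total length: 1039/16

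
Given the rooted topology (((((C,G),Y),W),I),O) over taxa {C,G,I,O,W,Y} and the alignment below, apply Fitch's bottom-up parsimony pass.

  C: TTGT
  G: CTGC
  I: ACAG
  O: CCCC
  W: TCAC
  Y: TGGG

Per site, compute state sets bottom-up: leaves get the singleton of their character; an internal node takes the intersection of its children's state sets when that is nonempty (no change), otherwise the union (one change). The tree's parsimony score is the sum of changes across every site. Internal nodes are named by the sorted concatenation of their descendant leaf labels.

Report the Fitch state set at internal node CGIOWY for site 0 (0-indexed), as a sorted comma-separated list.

[col 0] CG: children C:{T}, G:{C} ∪→ {C,T}; cost 1
[col 0] CGY: children CG:{C,T}, Y:{T} ∩→ {T}; cost 0
[col 0] CGWY: children CGY:{T}, W:{T} ∩→ {T}; cost 0
[col 0] CGIWY: children CGWY:{T}, I:{A} ∪→ {A,T}; cost 1
[col 0] CGIOWY: children CGIWY:{A,T}, O:{C} ∪→ {A,C,T}; cost 1
[col 1] CG: children C:{T}, G:{T} ∩→ {T}; cost 0
[col 1] CGY: children CG:{T}, Y:{G} ∪→ {G,T}; cost 1
[col 1] CGWY: children CGY:{G,T}, W:{C} ∪→ {C,G,T}; cost 1
[col 1] CGIWY: children CGWY:{C,G,T}, I:{C} ∩→ {C}; cost 0
[col 1] CGIOWY: children CGIWY:{C}, O:{C} ∩→ {C}; cost 0
[col 2] CG: children C:{G}, G:{G} ∩→ {G}; cost 0
[col 2] CGY: children CG:{G}, Y:{G} ∩→ {G}; cost 0
[col 2] CGWY: children CGY:{G}, W:{A} ∪→ {A,G}; cost 1
[col 2] CGIWY: children CGWY:{A,G}, I:{A} ∩→ {A}; cost 0
[col 2] CGIOWY: children CGIWY:{A}, O:{C} ∪→ {A,C}; cost 1
[col 3] CG: children C:{T}, G:{C} ∪→ {C,T}; cost 1
[col 3] CGY: children CG:{C,T}, Y:{G} ∪→ {C,G,T}; cost 1
[col 3] CGWY: children CGY:{C,G,T}, W:{C} ∩→ {C}; cost 0
[col 3] CGIWY: children CGWY:{C}, I:{G} ∪→ {C,G}; cost 1
[col 3] CGIOWY: children CGIWY:{C,G}, O:{C} ∩→ {C}; cost 0
per-site changes: [3, 2, 2, 3]; total = 10

A,C,T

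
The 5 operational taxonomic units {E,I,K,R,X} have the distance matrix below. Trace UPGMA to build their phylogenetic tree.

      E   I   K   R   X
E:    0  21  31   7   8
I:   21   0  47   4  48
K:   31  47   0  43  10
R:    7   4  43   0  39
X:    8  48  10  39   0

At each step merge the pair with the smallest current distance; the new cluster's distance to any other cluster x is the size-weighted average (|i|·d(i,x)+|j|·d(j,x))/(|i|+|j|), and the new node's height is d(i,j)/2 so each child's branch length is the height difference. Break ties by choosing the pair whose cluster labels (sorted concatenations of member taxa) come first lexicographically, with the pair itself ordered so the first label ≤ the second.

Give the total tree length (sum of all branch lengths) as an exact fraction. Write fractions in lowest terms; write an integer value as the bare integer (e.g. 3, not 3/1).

1. join I+R (d=4) ⇒ IR; edges |I|=2, |R|=2
  updated: d(E,IR)=14, d(IR,K)=45, d(IR,X)=87/2
2. join E+X (d=8) ⇒ EX; edges |E|=4, |X|=4
  updated: d(EX,IR)=115/4, d(EX,K)=41/2
3. join EX+K (d=41/2) ⇒ EKX; edges |EX|=25/4, |K|=41/4
  updated: d(EKX,IR)=205/6
4. join EKX+IR (d=205/6) ⇒ EIKRX; edges |EKX|=41/6, |IR|=181/12
final tree: (((E:4,X:4):25/4,K:41/4):41/6,(I:2,R:2):181/12)
total length: 605/12

605/12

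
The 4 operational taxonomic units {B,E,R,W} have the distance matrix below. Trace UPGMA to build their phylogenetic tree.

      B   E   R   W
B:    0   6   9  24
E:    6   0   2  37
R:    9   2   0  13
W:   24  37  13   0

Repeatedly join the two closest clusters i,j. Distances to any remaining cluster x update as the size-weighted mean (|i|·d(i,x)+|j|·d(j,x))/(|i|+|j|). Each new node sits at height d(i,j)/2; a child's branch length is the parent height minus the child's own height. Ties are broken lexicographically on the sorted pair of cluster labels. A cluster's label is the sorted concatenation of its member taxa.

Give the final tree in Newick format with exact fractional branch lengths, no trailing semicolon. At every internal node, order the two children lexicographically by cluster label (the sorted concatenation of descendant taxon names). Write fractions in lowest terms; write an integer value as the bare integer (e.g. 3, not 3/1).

step 1: merge (E,R) at d=2; branch lengths E→1, R→1; new cluster ER
  updated: d(B,ER)=15/2, d(ER,W)=25
step 2: merge (B,ER) at d=15/2; branch lengths B→15/4, ER→11/4; new cluster BER
  updated: d(BER,W)=74/3
step 3: merge (BER,W) at d=74/3; branch lengths BER→103/12, W→37/3; new cluster BERW
final tree: ((B:15/4,(E:1,R:1):11/4):103/12,W:37/3)
total length: 353/12

((B:15/4,(E:1,R:1):11/4):103/12,W:37/3)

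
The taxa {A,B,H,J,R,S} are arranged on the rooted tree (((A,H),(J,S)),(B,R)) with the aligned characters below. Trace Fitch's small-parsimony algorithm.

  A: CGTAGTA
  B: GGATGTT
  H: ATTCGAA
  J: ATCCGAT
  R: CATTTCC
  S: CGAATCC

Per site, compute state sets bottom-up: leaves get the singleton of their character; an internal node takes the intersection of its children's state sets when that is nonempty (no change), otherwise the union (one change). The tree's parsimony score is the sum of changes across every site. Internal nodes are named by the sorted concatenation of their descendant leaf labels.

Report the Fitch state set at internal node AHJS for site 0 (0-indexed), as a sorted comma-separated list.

A,C

[col 0] AH: children A:{C}, H:{A} ∪→ {A,C}; cost 1
[col 0] JS: children J:{A}, S:{C} ∪→ {A,C}; cost 1
[col 0] AHJS: children AH:{A,C}, JS:{A,C} ∩→ {A,C}; cost 0
[col 0] BR: children B:{G}, R:{C} ∪→ {C,G}; cost 1
[col 0] ABHJRS: children AHJS:{A,C}, BR:{C,G} ∩→ {C}; cost 0
[col 1] AH: children A:{G}, H:{T} ∪→ {G,T}; cost 1
[col 1] JS: children J:{T}, S:{G} ∪→ {G,T}; cost 1
[col 1] AHJS: children AH:{G,T}, JS:{G,T} ∩→ {G,T}; cost 0
[col 1] BR: children B:{G}, R:{A} ∪→ {A,G}; cost 1
[col 1] ABHJRS: children AHJS:{G,T}, BR:{A,G} ∩→ {G}; cost 0
[col 2] AH: children A:{T}, H:{T} ∩→ {T}; cost 0
[col 2] JS: children J:{C}, S:{A} ∪→ {A,C}; cost 1
[col 2] AHJS: children AH:{T}, JS:{A,C} ∪→ {A,C,T}; cost 1
[col 2] BR: children B:{A}, R:{T} ∪→ {A,T}; cost 1
[col 2] ABHJRS: children AHJS:{A,C,T}, BR:{A,T} ∩→ {A,T}; cost 0
[col 3] AH: children A:{A}, H:{C} ∪→ {A,C}; cost 1
[col 3] JS: children J:{C}, S:{A} ∪→ {A,C}; cost 1
[col 3] AHJS: children AH:{A,C}, JS:{A,C} ∩→ {A,C}; cost 0
[col 3] BR: children B:{T}, R:{T} ∩→ {T}; cost 0
[col 3] ABHJRS: children AHJS:{A,C}, BR:{T} ∪→ {A,C,T}; cost 1
[col 4] AH: children A:{G}, H:{G} ∩→ {G}; cost 0
[col 4] JS: children J:{G}, S:{T} ∪→ {G,T}; cost 1
[col 4] AHJS: children AH:{G}, JS:{G,T} ∩→ {G}; cost 0
[col 4] BR: children B:{G}, R:{T} ∪→ {G,T}; cost 1
[col 4] ABHJRS: children AHJS:{G}, BR:{G,T} ∩→ {G}; cost 0
[col 5] AH: children A:{T}, H:{A} ∪→ {A,T}; cost 1
[col 5] JS: children J:{A}, S:{C} ∪→ {A,C}; cost 1
[col 5] AHJS: children AH:{A,T}, JS:{A,C} ∩→ {A}; cost 0
[col 5] BR: children B:{T}, R:{C} ∪→ {C,T}; cost 1
[col 5] ABHJRS: children AHJS:{A}, BR:{C,T} ∪→ {A,C,T}; cost 1
[col 6] AH: children A:{A}, H:{A} ∩→ {A}; cost 0
[col 6] JS: children J:{T}, S:{C} ∪→ {C,T}; cost 1
[col 6] AHJS: children AH:{A}, JS:{C,T} ∪→ {A,C,T}; cost 1
[col 6] BR: children B:{T}, R:{C} ∪→ {C,T}; cost 1
[col 6] ABHJRS: children AHJS:{A,C,T}, BR:{C,T} ∩→ {C,T}; cost 0
per-site changes: [3, 3, 3, 3, 2, 4, 3]; total = 21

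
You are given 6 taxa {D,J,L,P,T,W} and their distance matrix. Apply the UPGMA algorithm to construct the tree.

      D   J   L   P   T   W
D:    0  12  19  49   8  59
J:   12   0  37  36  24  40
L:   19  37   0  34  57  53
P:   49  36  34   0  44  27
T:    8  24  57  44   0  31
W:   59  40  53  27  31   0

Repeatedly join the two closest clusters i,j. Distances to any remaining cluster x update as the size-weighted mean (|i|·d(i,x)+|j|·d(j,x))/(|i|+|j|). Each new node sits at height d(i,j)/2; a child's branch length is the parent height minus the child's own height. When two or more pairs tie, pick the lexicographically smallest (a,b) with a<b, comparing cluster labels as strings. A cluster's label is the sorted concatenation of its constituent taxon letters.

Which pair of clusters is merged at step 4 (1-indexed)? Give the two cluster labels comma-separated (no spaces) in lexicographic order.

DJT,L

iteration 1: select D,T (d=8); attach at lengths (4, 4); label the merged cluster DT
  updated: d(DT,J)=18, d(DT,L)=38, d(DT,P)=93/2, d(DT,W)=45
iteration 2: select DT,J (d=18); attach at lengths (5, 9); label the merged cluster DJT
  updated: d(DJT,L)=113/3, d(DJT,P)=43, d(DJT,W)=130/3
iteration 3: select P,W (d=27); attach at lengths (27/2, 27/2); label the merged cluster PW
  updated: d(DJT,PW)=259/6, d(L,PW)=87/2
iteration 4: select DJT,L (d=113/3); attach at lengths (59/6, 113/6); label the merged cluster DJLT
  updated: d(DJLT,PW)=173/4
iteration 5: select DJLT,PW (d=173/4); attach at lengths (67/24, 65/8); label the merged cluster DJLPTW
final tree: ((((D:4,T:4):5,J:9):59/6,L:113/6):67/24,(P:27/2,W:27/2):65/8)
total length: 1063/12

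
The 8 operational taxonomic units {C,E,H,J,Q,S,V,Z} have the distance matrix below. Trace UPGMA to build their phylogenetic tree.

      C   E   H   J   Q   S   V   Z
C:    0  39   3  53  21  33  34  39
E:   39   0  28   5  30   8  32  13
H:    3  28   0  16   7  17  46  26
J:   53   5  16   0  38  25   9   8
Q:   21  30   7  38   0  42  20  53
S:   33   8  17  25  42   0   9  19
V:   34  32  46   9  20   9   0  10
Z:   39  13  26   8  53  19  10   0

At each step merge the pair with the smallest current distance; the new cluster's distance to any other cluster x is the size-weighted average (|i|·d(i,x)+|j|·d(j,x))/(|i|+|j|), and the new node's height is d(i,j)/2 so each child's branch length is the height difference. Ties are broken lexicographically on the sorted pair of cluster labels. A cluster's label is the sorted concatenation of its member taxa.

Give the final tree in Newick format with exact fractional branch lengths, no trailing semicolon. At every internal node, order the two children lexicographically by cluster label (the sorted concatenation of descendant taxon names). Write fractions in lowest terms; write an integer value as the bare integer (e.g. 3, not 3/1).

1. join C+H (d=3) ⇒ CH; edges |C|=3/2, |H|=3/2
  updated: d(CH,E)=67/2, d(CH,J)=69/2, d(CH,Q)=14, d(CH,S)=25, d(CH,V)=40, d(CH,Z)=65/2
2. join E+J (d=5) ⇒ EJ; edges |E|=5/2, |J|=5/2
  updated: d(CH,EJ)=34, d(EJ,Q)=34, d(EJ,S)=33/2, d(EJ,V)=41/2, d(EJ,Z)=21/2
3. join S+V (d=9) ⇒ SV; edges |S|=9/2, |V|=9/2
  updated: d(CH,SV)=65/2, d(EJ,SV)=37/2, d(Q,SV)=31, d(SV,Z)=29/2
4. join EJ+Z (d=21/2) ⇒ EJZ; edges |EJ|=11/4, |Z|=21/4
  updated: d(CH,EJZ)=67/2, d(EJZ,Q)=121/3, d(EJZ,SV)=103/6
5. join CH+Q (d=14) ⇒ CHQ; edges |CH|=11/2, |Q|=7
  updated: d(CHQ,EJZ)=322/9, d(CHQ,SV)=32
6. join EJZ+SV (d=103/6) ⇒ EJSVZ; edges |EJZ|=10/3, |SV|=49/12
  updated: d(CHQ,EJSVZ)=514/15
7. join CHQ+EJSVZ (d=514/15) ⇒ CEHJQSVZ; edges |CHQ|=152/15, |EJSVZ|=171/20
final tree: (((C:3/2,H:3/2):11/2,Q:7):152/15,(((E:5/2,J:5/2):11/4,Z:21/4):10/3,(S:9/2,V:9/2):49/12):171/20)
total length: 318/5

(((C:3/2,H:3/2):11/2,Q:7):152/15,(((E:5/2,J:5/2):11/4,Z:21/4):10/3,(S:9/2,V:9/2):49/12):171/20)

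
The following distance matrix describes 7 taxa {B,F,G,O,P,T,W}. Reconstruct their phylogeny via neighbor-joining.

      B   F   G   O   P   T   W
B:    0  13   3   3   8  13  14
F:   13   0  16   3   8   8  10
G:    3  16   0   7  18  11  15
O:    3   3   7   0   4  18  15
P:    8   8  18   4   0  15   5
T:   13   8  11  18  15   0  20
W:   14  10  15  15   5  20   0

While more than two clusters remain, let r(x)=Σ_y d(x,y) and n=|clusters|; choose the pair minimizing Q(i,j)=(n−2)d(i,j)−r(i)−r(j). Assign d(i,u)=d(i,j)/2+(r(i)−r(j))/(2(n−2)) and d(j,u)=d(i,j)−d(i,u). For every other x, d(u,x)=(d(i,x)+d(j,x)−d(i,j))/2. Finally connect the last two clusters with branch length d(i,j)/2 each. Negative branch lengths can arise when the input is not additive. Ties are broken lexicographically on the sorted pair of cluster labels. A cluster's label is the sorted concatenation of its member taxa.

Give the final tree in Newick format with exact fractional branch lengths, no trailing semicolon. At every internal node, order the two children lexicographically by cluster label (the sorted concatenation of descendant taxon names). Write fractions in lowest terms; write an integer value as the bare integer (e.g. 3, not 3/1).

((((B:3/16,G:45/16):11/4,O:3/4):21/8,(F:1/2,T:15/2):11/4):2,(P:2/5,W:23/5):2)

1. join P+W (d=5, Q=-112) ⇒ PW; edges |P|=2/5, |W|=23/5
  updated: d(B,PW)=17/2, d(F,PW)=13/2, d(G,PW)=14, d(O,PW)=7, d(PW,T)=15
2. join B+G (d=3, Q=-159/2) ⇒ BG; edges |B|=3/16, |G|=45/16
  updated: d(BG,F)=13, d(BG,O)=7/2, d(BG,PW)=39/4, d(BG,T)=21/2
3. join F+T (d=8, Q=-58) ⇒ FT; edges |F|=1/2, |T|=15/2
  updated: d(BG,FT)=31/4, d(FT,O)=13/2, d(FT,PW)=27/4
4. join BG+O (d=7/2, Q=-31) ⇒ BGO; edges |BG|=11/4, |O|=3/4
  updated: d(BGO,FT)=43/8, d(BGO,PW)=53/8
5. join BGO+FT (d=43/8, Q=-75/4) ⇒ BFGOT; edges |BGO|=21/8, |FT|=11/4
  updated: d(BFGOT,PW)=4
6. join BFGOT+PW (d=4) ⇒ BFGOPTW; edges |BFGOT|=2, |PW|=2
final tree: ((((B:3/16,G:45/16):11/4,O:3/4):21/8,(F:1/2,T:15/2):11/4):2,(P:2/5,W:23/5):2)
total length: 231/8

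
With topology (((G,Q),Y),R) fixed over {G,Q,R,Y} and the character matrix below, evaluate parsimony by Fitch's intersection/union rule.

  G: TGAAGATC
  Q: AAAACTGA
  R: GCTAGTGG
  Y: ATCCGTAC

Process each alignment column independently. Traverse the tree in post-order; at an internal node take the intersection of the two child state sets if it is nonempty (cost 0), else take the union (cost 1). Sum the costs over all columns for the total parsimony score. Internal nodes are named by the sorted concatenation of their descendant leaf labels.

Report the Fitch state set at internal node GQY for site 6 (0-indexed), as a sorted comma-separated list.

A,G,T

GQ@0: {T} ∪ {A} = {A,T} (union, +1)
GQY@0: {A,T} ∩ {A} = {A} (intersection, +0)
GQRY@0: {A} ∪ {G} = {A,G} (union, +1)
GQ@1: {G} ∪ {A} = {A,G} (union, +1)
GQY@1: {A,G} ∪ {T} = {A,G,T} (union, +1)
GQRY@1: {A,G,T} ∪ {C} = {A,C,G,T} (union, +1)
GQ@2: {A} ∩ {A} = {A} (intersection, +0)
GQY@2: {A} ∪ {C} = {A,C} (union, +1)
GQRY@2: {A,C} ∪ {T} = {A,C,T} (union, +1)
GQ@3: {A} ∩ {A} = {A} (intersection, +0)
GQY@3: {A} ∪ {C} = {A,C} (union, +1)
GQRY@3: {A,C} ∩ {A} = {A} (intersection, +0)
GQ@4: {G} ∪ {C} = {C,G} (union, +1)
GQY@4: {C,G} ∩ {G} = {G} (intersection, +0)
GQRY@4: {G} ∩ {G} = {G} (intersection, +0)
GQ@5: {A} ∪ {T} = {A,T} (union, +1)
GQY@5: {A,T} ∩ {T} = {T} (intersection, +0)
GQRY@5: {T} ∩ {T} = {T} (intersection, +0)
GQ@6: {T} ∪ {G} = {G,T} (union, +1)
GQY@6: {G,T} ∪ {A} = {A,G,T} (union, +1)
GQRY@6: {A,G,T} ∩ {G} = {G} (intersection, +0)
GQ@7: {C} ∪ {A} = {A,C} (union, +1)
GQY@7: {A,C} ∩ {C} = {C} (intersection, +0)
GQRY@7: {C} ∪ {G} = {C,G} (union, +1)
per-site changes: [2, 3, 2, 1, 1, 1, 2, 2]; total = 14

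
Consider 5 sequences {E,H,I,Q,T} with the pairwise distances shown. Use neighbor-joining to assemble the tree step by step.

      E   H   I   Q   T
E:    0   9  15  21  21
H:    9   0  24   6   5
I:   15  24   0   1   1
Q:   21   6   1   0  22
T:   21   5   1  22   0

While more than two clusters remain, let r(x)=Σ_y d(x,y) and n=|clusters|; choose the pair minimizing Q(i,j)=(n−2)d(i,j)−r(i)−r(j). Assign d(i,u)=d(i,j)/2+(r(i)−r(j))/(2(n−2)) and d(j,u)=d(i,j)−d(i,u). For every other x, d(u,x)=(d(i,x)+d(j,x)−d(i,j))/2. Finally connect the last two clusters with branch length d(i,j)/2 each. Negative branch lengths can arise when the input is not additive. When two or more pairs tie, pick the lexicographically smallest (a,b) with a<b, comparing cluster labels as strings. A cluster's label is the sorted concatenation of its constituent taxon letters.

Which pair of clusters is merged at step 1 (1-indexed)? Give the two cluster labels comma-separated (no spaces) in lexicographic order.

1. join I+Q (d=1, Q=-88) ⇒ IQ; edges |I|=-1, |Q|=2
  updated: d(E,IQ)=35/2, d(H,IQ)=29/2, d(IQ,T)=11
2. join E+H (d=9, Q=-58) ⇒ EH; edges |E|=37/4, |H|=-1/4
  updated: d(EH,IQ)=23/2, d(EH,T)=17/2
3. join EH+IQ (d=23/2, Q=-31) ⇒ EHIQ; edges |EH|=9/2, |IQ|=7
  updated: d(EHIQ,T)=4
4. join EHIQ+T (d=4) ⇒ EHIQT; edges |EHIQ|=2, |T|=2
final tree: (((E:37/4,H:-1/4):9/2,(I:-1,Q:2):7):2,T:2)
total length: 51/2

I,Q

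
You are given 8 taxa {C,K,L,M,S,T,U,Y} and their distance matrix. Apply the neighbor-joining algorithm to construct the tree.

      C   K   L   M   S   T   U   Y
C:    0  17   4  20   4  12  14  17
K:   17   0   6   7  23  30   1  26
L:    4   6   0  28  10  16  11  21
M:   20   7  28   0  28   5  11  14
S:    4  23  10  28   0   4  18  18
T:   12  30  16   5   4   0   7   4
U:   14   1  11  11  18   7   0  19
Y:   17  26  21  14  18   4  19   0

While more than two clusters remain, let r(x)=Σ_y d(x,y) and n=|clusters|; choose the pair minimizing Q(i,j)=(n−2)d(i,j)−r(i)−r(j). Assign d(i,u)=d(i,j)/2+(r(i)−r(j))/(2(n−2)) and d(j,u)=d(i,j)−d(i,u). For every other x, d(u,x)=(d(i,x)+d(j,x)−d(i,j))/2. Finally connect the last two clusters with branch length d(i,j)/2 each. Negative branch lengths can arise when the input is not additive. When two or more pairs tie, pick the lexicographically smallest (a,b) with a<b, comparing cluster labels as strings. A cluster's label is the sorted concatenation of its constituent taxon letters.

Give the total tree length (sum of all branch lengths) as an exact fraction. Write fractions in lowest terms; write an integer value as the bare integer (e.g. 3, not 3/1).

599/16

iteration 1: select K,U (d=1, Q=-185); attach at lengths (35/12, -23/12); label the merged cluster KU
  updated: d(C,KU)=15, d(KU,L)=8, d(KU,M)=17/2, d(KU,S)=20, d(KU,T)=18, d(KU,Y)=22
iteration 2: select KU,M (d=17/2, Q=-305/2); attach at lengths (61/20, 109/20); label the merged cluster KMU
  updated: d(C,KMU)=53/4, d(KMU,L)=55/4, d(KMU,S)=79/4, d(KMU,T)=29/4, d(KMU,Y)=55/4
iteration 3: select T,Y (d=4, Q=-101); attach at lengths (-29/16, 93/16); label the merged cluster TY
  updated: d(C,TY)=25/2, d(KMU,TY)=17/2, d(L,TY)=33/2, d(S,TY)=9
iteration 4: select KMU,TY (d=17/2, Q=-305/4); attach at lengths (137/24, 67/24); label the merged cluster KMTUY
  updated: d(C,KMTUY)=69/8, d(KMTUY,L)=87/8, d(KMTUY,S)=81/8
iteration 5: select C,L (d=4, Q=-67/2); attach at lengths (-1/16, 65/16); label the merged cluster CL
  updated: d(CL,KMTUY)=31/4, d(CL,S)=5
iteration 6: select CL,KMTUY (d=31/4, Q=-183/8); attach at lengths (21/16, 103/16); label the merged cluster CKLMTUY
  updated: d(CKLMTUY,S)=59/16
iteration 7: select CKLMTUY,S (d=59/16); attach at lengths (59/32, 59/32); label the merged cluster CKLMSTUY
final tree: (((C:-1/16,L:65/16):21/16,(((K:35/12,U:-23/12):61/20,M:109/20):137/24,(T:-29/16,Y:93/16):67/24):103/16):59/32,S:59/32)
total length: 599/16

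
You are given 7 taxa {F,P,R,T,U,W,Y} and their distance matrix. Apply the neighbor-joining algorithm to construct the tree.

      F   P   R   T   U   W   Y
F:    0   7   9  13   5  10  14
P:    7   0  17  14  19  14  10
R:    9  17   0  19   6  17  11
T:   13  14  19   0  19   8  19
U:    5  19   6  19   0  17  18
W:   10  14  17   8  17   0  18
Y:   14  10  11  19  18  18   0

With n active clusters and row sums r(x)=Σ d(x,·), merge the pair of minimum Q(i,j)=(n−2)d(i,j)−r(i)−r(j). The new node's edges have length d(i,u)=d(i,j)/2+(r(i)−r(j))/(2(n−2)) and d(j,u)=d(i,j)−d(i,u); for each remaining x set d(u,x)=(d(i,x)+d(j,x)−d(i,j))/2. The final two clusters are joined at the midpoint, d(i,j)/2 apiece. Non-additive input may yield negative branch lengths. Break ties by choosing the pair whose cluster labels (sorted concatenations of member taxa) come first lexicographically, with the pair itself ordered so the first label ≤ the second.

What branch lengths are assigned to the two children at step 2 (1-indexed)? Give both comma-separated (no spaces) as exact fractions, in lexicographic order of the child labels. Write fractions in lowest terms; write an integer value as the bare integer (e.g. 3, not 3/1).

19/8,29/8

iteration 1: select T,W (d=8, Q=-136); attach at lengths (24/5, 16/5); label the merged cluster TW
  updated: d(F,TW)=15/2, d(P,TW)=10, d(R,TW)=14, d(TW,U)=14, d(TW,Y)=29/2
iteration 2: select R,U (d=6, Q=-95); attach at lengths (19/8, 29/8); label the merged cluster RU
  updated: d(F,RU)=4, d(P,RU)=15, d(RU,TW)=11, d(RU,Y)=23/2
iteration 3: select F,RU (d=4, Q=-62); attach at lengths (1/2, 7/2); label the merged cluster FRU
  updated: d(FRU,P)=9, d(FRU,TW)=29/4, d(FRU,Y)=43/4
iteration 4: select FRU,TW (d=29/4, Q=-177/4); attach at lengths (39/16, 77/16); label the merged cluster FRTUW
  updated: d(FRTUW,P)=47/8, d(FRTUW,Y)=9
iteration 5: select FRTUW,P (d=47/8, Q=-199/8); attach at lengths (39/16, 55/16); label the merged cluster FPRTUW
  updated: d(FPRTUW,Y)=105/16
iteration 6: select FPRTUW,Y (d=105/16); attach at lengths (105/32, 105/32); label the merged cluster FPRTUWY
final tree: ((((F:1/2,(R:19/8,U:29/8):7/2):39/16,(T:24/5,W:16/5):77/16):39/16,P:55/16):105/32,Y:105/32)
total length: 603/16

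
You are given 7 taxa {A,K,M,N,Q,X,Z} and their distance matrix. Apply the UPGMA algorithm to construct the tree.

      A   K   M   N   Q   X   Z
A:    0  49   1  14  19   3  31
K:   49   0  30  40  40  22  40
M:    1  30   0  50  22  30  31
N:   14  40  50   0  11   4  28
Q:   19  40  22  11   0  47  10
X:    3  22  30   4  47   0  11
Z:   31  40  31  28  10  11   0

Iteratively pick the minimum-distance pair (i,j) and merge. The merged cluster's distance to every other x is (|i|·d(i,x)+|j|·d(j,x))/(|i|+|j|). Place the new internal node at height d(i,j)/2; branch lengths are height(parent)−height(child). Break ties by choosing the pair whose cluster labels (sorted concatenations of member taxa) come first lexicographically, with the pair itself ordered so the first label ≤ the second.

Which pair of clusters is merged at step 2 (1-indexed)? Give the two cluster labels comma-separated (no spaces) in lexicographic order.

step 1: merge (A,M) at d=1; branch lengths A→1/2, M→1/2; new cluster AM
  updated: d(AM,K)=79/2, d(AM,N)=32, d(AM,Q)=41/2, d(AM,X)=33/2, d(AM,Z)=31
step 2: merge (N,X) at d=4; branch lengths N→2, X→2; new cluster NX
  updated: d(AM,NX)=97/4, d(K,NX)=31, d(NX,Q)=29, d(NX,Z)=39/2
step 3: merge (Q,Z) at d=10; branch lengths Q→5, Z→5; new cluster QZ
  updated: d(AM,QZ)=103/4, d(K,QZ)=40, d(NX,QZ)=97/4
step 4: merge (AM,NX) at d=97/4; branch lengths AM→93/8, NX→81/8; new cluster AMNX
  updated: d(AMNX,K)=141/4, d(AMNX,QZ)=25
step 5: merge (AMNX,QZ) at d=25; branch lengths AMNX→3/8, QZ→15/2; new cluster AMNQXZ
  updated: d(AMNQXZ,K)=221/6
step 6: merge (AMNQXZ,K) at d=221/6; branch lengths AMNQXZ→71/12, K→221/12; new cluster AKMNQXZ
final tree: ((((A:1/2,M:1/2):93/8,(N:2,X:2):81/8):3/8,(Q:5,Z:5):15/2):71/12,K:221/12)
total length: 1655/24

N,X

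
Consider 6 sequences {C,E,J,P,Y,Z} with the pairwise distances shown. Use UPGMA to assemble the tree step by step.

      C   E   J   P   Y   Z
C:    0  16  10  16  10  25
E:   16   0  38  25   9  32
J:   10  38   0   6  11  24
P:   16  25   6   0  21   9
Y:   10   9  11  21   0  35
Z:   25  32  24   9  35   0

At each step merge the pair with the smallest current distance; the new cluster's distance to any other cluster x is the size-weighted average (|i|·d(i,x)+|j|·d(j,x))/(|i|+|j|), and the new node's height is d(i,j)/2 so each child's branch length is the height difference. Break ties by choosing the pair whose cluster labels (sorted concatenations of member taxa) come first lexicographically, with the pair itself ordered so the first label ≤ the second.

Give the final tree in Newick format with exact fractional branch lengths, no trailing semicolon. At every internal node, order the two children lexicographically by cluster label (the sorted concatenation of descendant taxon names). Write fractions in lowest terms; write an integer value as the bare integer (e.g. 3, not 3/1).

step 1: merge (J,P) at d=6; branch lengths J→3, P→3; new cluster JP
  updated: d(C,JP)=13, d(E,JP)=63/2, d(JP,Y)=16, d(JP,Z)=33/2
step 2: merge (E,Y) at d=9; branch lengths E→9/2, Y→9/2; new cluster EY
  updated: d(C,EY)=13, d(EY,JP)=95/4, d(EY,Z)=67/2
step 3: merge (C,EY) at d=13; branch lengths C→13/2, EY→2; new cluster CEY
  updated: d(CEY,JP)=121/6, d(CEY,Z)=92/3
step 4: merge (JP,Z) at d=33/2; branch lengths JP→21/4, Z→33/4; new cluster JPZ
  updated: d(CEY,JPZ)=71/3
step 5: merge (CEY,JPZ) at d=71/3; branch lengths CEY→16/3, JPZ→43/12; new cluster CEJPYZ
final tree: ((C:13/2,(E:9/2,Y:9/2):2):16/3,((J:3,P:3):21/4,Z:33/4):43/12)
total length: 551/12

((C:13/2,(E:9/2,Y:9/2):2):16/3,((J:3,P:3):21/4,Z:33/4):43/12)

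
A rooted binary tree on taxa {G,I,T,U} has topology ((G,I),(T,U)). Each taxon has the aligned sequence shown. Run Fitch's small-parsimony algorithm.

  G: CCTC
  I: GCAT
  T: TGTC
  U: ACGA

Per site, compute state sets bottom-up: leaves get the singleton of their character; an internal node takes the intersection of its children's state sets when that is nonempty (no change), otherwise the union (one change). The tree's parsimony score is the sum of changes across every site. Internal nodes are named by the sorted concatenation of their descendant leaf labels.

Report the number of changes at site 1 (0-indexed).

GI@0: {C} ∪ {G} = {C,G} (union, +1)
TU@0: {T} ∪ {A} = {A,T} (union, +1)
GITU@0: {C,G} ∪ {A,T} = {A,C,G,T} (union, +1)
GI@1: {C} ∩ {C} = {C} (intersection, +0)
TU@1: {G} ∪ {C} = {C,G} (union, +1)
GITU@1: {C} ∩ {C,G} = {C} (intersection, +0)
GI@2: {T} ∪ {A} = {A,T} (union, +1)
TU@2: {T} ∪ {G} = {G,T} (union, +1)
GITU@2: {A,T} ∩ {G,T} = {T} (intersection, +0)
GI@3: {C} ∪ {T} = {C,T} (union, +1)
TU@3: {C} ∪ {A} = {A,C} (union, +1)
GITU@3: {C,T} ∩ {A,C} = {C} (intersection, +0)
per-site changes: [3, 1, 2, 2]; total = 8

1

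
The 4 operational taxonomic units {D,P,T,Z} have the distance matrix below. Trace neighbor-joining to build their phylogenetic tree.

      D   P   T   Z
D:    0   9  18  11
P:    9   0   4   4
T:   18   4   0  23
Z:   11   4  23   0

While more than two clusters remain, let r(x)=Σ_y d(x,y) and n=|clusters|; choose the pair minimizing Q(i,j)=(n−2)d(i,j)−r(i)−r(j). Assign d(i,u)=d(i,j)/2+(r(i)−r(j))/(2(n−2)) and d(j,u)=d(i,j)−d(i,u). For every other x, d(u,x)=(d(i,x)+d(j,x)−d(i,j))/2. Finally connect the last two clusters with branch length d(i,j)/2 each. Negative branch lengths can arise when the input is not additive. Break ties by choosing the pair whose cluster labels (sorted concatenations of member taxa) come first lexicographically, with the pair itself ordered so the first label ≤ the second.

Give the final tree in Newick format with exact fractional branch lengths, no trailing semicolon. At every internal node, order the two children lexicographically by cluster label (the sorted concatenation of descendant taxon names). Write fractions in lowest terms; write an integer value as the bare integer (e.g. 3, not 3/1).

(((D:11/2,Z:11/2):6,P:-5):9/2,T:9/2)

1. join D+Z (d=11, Q=-54) ⇒ DZ; edges |D|=11/2, |Z|=11/2
  updated: d(DZ,P)=1, d(DZ,T)=15
2. join DZ+P (d=1, Q=-20) ⇒ DPZ; edges |DZ|=6, |P|=-5
  updated: d(DPZ,T)=9
3. join DPZ+T (d=9) ⇒ DPTZ; edges |DPZ|=9/2, |T|=9/2
final tree: (((D:11/2,Z:11/2):6,P:-5):9/2,T:9/2)
total length: 21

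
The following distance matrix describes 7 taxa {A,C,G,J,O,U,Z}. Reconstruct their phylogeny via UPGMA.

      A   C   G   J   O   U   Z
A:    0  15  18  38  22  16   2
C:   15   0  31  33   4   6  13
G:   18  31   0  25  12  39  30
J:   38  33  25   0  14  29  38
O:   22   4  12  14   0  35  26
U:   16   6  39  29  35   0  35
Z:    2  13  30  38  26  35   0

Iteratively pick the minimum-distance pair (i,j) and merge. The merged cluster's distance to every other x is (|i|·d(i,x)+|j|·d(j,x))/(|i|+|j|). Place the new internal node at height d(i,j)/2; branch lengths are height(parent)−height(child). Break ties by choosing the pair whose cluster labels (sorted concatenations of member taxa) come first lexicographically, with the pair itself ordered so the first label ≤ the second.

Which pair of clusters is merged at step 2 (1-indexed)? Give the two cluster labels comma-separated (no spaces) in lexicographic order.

iteration 1: select A,Z (d=2); attach at lengths (1, 1); label the merged cluster AZ
  updated: d(AZ,C)=14, d(AZ,G)=24, d(AZ,J)=38, d(AZ,O)=24, d(AZ,U)=51/2
iteration 2: select C,O (d=4); attach at lengths (2, 2); label the merged cluster CO
  updated: d(AZ,CO)=19, d(CO,G)=43/2, d(CO,J)=47/2, d(CO,U)=41/2
iteration 3: select AZ,CO (d=19); attach at lengths (17/2, 15/2); label the merged cluster ACOZ
  updated: d(ACOZ,G)=91/4, d(ACOZ,J)=123/4, d(ACOZ,U)=23
iteration 4: select ACOZ,G (d=91/4); attach at lengths (15/8, 91/8); label the merged cluster ACGOZ
  updated: d(ACGOZ,J)=148/5, d(ACGOZ,U)=131/5
iteration 5: select ACGOZ,U (d=131/5); attach at lengths (69/40, 131/10); label the merged cluster ACGOUZ
  updated: d(ACGOUZ,J)=59/2
iteration 6: select ACGOUZ,J (d=59/2); attach at lengths (33/20, 59/4); label the merged cluster ACGJOUZ
final tree: (((((A:1,Z:1):17/2,(C:2,O:2):15/2):15/8,G:91/8):69/40,U:131/10):33/20,J:59/4)
total length: 2659/40

C,O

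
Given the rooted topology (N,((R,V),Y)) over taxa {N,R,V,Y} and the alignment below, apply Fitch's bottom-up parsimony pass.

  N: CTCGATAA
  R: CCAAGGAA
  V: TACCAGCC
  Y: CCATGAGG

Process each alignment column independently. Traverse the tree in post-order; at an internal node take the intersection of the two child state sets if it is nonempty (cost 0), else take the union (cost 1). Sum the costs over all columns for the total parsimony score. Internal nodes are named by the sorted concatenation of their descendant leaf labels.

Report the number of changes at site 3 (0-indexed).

3

site 0, node RV: R={C} ∪ V={T} → {C,T} (+1)
site 0, node RVY: RV={C,T} ∩ Y={C} → {C} (+0)
site 0, node NRVY: N={C} ∩ RVY={C} → {C} (+0)
site 1, node RV: R={C} ∪ V={A} → {A,C} (+1)
site 1, node RVY: RV={A,C} ∩ Y={C} → {C} (+0)
site 1, node NRVY: N={T} ∪ RVY={C} → {C,T} (+1)
site 2, node RV: R={A} ∪ V={C} → {A,C} (+1)
site 2, node RVY: RV={A,C} ∩ Y={A} → {A} (+0)
site 2, node NRVY: N={C} ∪ RVY={A} → {A,C} (+1)
site 3, node RV: R={A} ∪ V={C} → {A,C} (+1)
site 3, node RVY: RV={A,C} ∪ Y={T} → {A,C,T} (+1)
site 3, node NRVY: N={G} ∪ RVY={A,C,T} → {A,C,G,T} (+1)
site 4, node RV: R={G} ∪ V={A} → {A,G} (+1)
site 4, node RVY: RV={A,G} ∩ Y={G} → {G} (+0)
site 4, node NRVY: N={A} ∪ RVY={G} → {A,G} (+1)
site 5, node RV: R={G} ∩ V={G} → {G} (+0)
site 5, node RVY: RV={G} ∪ Y={A} → {A,G} (+1)
site 5, node NRVY: N={T} ∪ RVY={A,G} → {A,G,T} (+1)
site 6, node RV: R={A} ∪ V={C} → {A,C} (+1)
site 6, node RVY: RV={A,C} ∪ Y={G} → {A,C,G} (+1)
site 6, node NRVY: N={A} ∩ RVY={A,C,G} → {A} (+0)
site 7, node RV: R={A} ∪ V={C} → {A,C} (+1)
site 7, node RVY: RV={A,C} ∪ Y={G} → {A,C,G} (+1)
site 7, node NRVY: N={A} ∩ RVY={A,C,G} → {A} (+0)
per-site changes: [1, 2, 2, 3, 2, 2, 2, 2]; total = 16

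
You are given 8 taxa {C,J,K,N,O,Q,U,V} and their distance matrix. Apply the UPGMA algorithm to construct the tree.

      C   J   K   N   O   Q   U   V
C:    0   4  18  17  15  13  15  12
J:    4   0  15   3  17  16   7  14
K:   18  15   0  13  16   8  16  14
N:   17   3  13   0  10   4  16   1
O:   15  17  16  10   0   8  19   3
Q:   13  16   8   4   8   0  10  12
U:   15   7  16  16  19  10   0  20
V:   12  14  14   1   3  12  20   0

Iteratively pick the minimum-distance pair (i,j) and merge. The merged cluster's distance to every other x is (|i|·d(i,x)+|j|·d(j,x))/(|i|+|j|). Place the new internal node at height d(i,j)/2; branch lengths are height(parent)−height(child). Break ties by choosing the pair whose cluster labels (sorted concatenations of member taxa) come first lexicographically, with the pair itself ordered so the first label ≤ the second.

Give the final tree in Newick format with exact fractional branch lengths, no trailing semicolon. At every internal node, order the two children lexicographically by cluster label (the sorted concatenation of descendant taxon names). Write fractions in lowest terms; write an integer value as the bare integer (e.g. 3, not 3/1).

(((C:2,J:2):7/2,U:11/2):28/15,((K:4,Q:4):19/12,((N:1/2,V:1/2):11/4,O:13/4):7/3):107/60)

step 1: merge (N,V) at d=1; branch lengths N→1/2, V→1/2; new cluster NV
  updated: d(C,NV)=29/2, d(J,NV)=17/2, d(K,NV)=27/2, d(NV,O)=13/2, d(NV,Q)=8, d(NV,U)=18
step 2: merge (C,J) at d=4; branch lengths C→2, J→2; new cluster CJ
  updated: d(CJ,K)=33/2, d(CJ,NV)=23/2, d(CJ,O)=16, d(CJ,Q)=29/2, d(CJ,U)=11
step 3: merge (NV,O) at d=13/2; branch lengths NV→11/4, O→13/4; new cluster NOV
  updated: d(CJ,NOV)=13, d(K,NOV)=43/3, d(NOV,Q)=8, d(NOV,U)=55/3
step 4: merge (K,Q) at d=8; branch lengths K→4, Q→4; new cluster KQ
  updated: d(CJ,KQ)=31/2, d(KQ,NOV)=67/6, d(KQ,U)=13
step 5: merge (CJ,U) at d=11; branch lengths CJ→7/2, U→11/2; new cluster CJU
  updated: d(CJU,KQ)=44/3, d(CJU,NOV)=133/9
step 6: merge (KQ,NOV) at d=67/6; branch lengths KQ→19/12, NOV→7/3; new cluster KNOQV
  updated: d(CJU,KNOQV)=221/15
step 7: merge (CJU,KNOQV) at d=221/15; branch lengths CJU→28/15, KNOQV→107/60; new cluster CJKNOQUV
final tree: (((C:2,J:2):7/2,U:11/2):28/15,((K:4,Q:4):19/12,((N:1/2,V:1/2):11/4,O:13/4):7/3):107/60)
total length: 1067/30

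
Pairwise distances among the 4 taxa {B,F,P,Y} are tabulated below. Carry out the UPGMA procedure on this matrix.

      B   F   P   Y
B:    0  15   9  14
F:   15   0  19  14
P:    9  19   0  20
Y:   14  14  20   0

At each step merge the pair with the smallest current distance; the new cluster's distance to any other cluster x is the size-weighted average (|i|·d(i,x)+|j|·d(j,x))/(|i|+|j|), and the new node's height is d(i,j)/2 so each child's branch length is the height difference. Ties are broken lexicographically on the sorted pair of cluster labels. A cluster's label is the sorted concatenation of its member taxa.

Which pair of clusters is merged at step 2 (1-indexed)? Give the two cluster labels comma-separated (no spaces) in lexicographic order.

1. join B+P (d=9) ⇒ BP; edges |B|=9/2, |P|=9/2
  updated: d(BP,F)=17, d(BP,Y)=17
2. join F+Y (d=14) ⇒ FY; edges |F|=7, |Y|=7
  updated: d(BP,FY)=17
3. join BP+FY (d=17) ⇒ BFPY; edges |BP|=4, |FY|=3/2
final tree: ((B:9/2,P:9/2):4,(F:7,Y:7):3/2)
total length: 57/2

F,Y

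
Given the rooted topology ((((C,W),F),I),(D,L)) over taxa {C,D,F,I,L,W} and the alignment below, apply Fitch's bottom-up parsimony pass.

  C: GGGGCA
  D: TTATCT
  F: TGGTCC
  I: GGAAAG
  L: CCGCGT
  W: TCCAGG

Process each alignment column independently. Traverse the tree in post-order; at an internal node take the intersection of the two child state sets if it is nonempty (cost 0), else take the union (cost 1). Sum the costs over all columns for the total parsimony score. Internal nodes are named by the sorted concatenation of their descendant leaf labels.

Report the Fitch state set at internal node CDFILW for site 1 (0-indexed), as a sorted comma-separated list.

CW@0: {G} ∪ {T} = {G,T} (union, +1)
CFW@0: {G,T} ∩ {T} = {T} (intersection, +0)
CFIW@0: {T} ∪ {G} = {G,T} (union, +1)
DL@0: {T} ∪ {C} = {C,T} (union, +1)
CDFILW@0: {G,T} ∩ {C,T} = {T} (intersection, +0)
CW@1: {G} ∪ {C} = {C,G} (union, +1)
CFW@1: {C,G} ∩ {G} = {G} (intersection, +0)
CFIW@1: {G} ∩ {G} = {G} (intersection, +0)
DL@1: {T} ∪ {C} = {C,T} (union, +1)
CDFILW@1: {G} ∪ {C,T} = {C,G,T} (union, +1)
CW@2: {G} ∪ {C} = {C,G} (union, +1)
CFW@2: {C,G} ∩ {G} = {G} (intersection, +0)
CFIW@2: {G} ∪ {A} = {A,G} (union, +1)
DL@2: {A} ∪ {G} = {A,G} (union, +1)
CDFILW@2: {A,G} ∩ {A,G} = {A,G} (intersection, +0)
CW@3: {G} ∪ {A} = {A,G} (union, +1)
CFW@3: {A,G} ∪ {T} = {A,G,T} (union, +1)
CFIW@3: {A,G,T} ∩ {A} = {A} (intersection, +0)
DL@3: {T} ∪ {C} = {C,T} (union, +1)
CDFILW@3: {A} ∪ {C,T} = {A,C,T} (union, +1)
CW@4: {C} ∪ {G} = {C,G} (union, +1)
CFW@4: {C,G} ∩ {C} = {C} (intersection, +0)
CFIW@4: {C} ∪ {A} = {A,C} (union, +1)
DL@4: {C} ∪ {G} = {C,G} (union, +1)
CDFILW@4: {A,C} ∩ {C,G} = {C} (intersection, +0)
CW@5: {A} ∪ {G} = {A,G} (union, +1)
CFW@5: {A,G} ∪ {C} = {A,C,G} (union, +1)
CFIW@5: {A,C,G} ∩ {G} = {G} (intersection, +0)
DL@5: {T} ∩ {T} = {T} (intersection, +0)
CDFILW@5: {G} ∪ {T} = {G,T} (union, +1)
per-site changes: [3, 3, 3, 4, 3, 3]; total = 19

C,G,T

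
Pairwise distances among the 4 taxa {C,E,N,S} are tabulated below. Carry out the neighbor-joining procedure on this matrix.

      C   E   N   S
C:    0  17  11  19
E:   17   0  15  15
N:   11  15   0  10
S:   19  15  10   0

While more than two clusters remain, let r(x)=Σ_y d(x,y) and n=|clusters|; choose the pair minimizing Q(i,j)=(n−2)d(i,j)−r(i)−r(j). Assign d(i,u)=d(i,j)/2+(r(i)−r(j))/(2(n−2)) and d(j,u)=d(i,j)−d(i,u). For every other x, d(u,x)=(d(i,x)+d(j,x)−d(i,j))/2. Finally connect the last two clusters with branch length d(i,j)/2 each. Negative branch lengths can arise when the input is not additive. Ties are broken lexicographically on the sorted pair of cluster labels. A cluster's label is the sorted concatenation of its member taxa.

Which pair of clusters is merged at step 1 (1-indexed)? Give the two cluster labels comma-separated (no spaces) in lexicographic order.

iteration 1: select C,N (d=11, Q=-61); attach at lengths (33/4, 11/4); label the merged cluster CN
  updated: d(CN,E)=21/2, d(CN,S)=9
iteration 2: select CN,E (d=21/2, Q=-69/2); attach at lengths (9/4, 33/4); label the merged cluster CEN
  updated: d(CEN,S)=27/4
iteration 3: select CEN,S (d=27/4); attach at lengths (27/8, 27/8); label the merged cluster CENS
final tree: (((C:33/4,N:11/4):9/4,E:33/4):27/8,S:27/8)
total length: 113/4

C,N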